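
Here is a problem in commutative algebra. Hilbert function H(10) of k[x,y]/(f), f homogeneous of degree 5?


H(t)=d for t>=d-1.
d=5, t=10
H(10)=5


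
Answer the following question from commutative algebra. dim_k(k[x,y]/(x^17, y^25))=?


Basis: x^i*y^j, i<17, j<25
17*25=425


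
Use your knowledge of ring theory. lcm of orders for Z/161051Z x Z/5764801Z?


Exponent = lcm of the cyclic orders; pairwise coprime => product.
11^5*7^8=161051*5764801=928426965851


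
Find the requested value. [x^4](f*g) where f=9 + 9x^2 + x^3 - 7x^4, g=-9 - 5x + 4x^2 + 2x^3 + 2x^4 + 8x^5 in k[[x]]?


[x^4] = sum a_i*b_j, i+j=4
  9*2=18
  9*4=36
  1*-5=-5
  -7*-9=63
Sum=112


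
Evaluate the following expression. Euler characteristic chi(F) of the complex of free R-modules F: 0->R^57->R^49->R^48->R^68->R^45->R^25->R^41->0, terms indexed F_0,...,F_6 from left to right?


chi = sum (-1)^i * rank:
(-1)^0*57=57
(-1)^1*49=-49
(-1)^2*48=48
(-1)^3*68=-68
(-1)^4*45=45
(-1)^5*25=-25
(-1)^6*41=41
chi=49


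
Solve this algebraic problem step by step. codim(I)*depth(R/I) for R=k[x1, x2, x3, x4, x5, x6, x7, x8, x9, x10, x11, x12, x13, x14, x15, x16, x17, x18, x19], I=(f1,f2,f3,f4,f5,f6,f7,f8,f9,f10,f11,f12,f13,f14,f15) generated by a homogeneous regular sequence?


codim=15, depth=dim(R/I)=19-15=4
Product=15*4=60


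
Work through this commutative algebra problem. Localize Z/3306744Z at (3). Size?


3-primary part: 3306744=3^10*56
Size=3^10=59049


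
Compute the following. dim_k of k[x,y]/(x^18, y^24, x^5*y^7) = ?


k[x,y]/I, I = (x^18, y^24, x^5*y^7)
Rect: 18x24=432. Corner: (18-5)x(24-7)=221.
dim = 432-221 = 211


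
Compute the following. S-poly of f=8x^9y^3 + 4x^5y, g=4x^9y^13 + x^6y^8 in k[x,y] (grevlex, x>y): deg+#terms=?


LT(f)=8x^9y^3, LT(g)=4x^9y^13
lcm(LM)=x^9y^13
S(f,g) (scaled by 32 to clear denominators) = 4y^10*f - 8*g = 16x^5y^11 - 8x^6y^8
2 terms, deg 16.
16+2=18


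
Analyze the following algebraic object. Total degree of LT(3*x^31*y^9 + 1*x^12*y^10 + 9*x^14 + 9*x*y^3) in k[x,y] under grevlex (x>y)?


LT: 3*x^31*y^9
deg_x=31, deg_y=9
Total=31+9=40


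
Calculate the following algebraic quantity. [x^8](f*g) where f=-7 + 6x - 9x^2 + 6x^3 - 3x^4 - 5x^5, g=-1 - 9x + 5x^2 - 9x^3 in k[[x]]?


[x^8] = sum a_i*b_j, i+j=8
  -5*-9=45
Sum=45


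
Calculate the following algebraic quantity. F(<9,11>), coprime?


gcd(9,11)=1 => F=ab-a-b=9*11-9-11=99-20=79


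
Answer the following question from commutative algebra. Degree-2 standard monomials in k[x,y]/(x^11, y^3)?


k[x,y], I = (x^11, y^3), d = 2
Need i < 11 and d-i < 3.
Range: 0 <= i <= 2.
H(2) = 3


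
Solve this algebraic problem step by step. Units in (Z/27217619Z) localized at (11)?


Local ring = Z/161051Z.
phi(161051) = 11^4*(11-1) = 146410


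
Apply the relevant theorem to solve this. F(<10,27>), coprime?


gcd(10,27)=1 => F=ab-a-b=10*27-10-27=270-37=233


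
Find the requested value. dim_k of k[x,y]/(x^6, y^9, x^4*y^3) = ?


k[x,y]/I, I = (x^6, y^9, x^4*y^3)
Rect: 6x9=54. Corner: (6-4)x(9-3)=12.
dim = 54-12 = 42


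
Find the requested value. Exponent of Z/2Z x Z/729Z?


Exponent = lcm of the cyclic orders; pairwise coprime => product.
2^1*3^6=2*729=1458


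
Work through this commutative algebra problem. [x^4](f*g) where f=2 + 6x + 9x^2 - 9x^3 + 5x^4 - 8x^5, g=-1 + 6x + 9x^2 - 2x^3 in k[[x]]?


[x^4] = sum a_i*b_j, i+j=4
  6*-2=-12
  9*9=81
  -9*6=-54
  5*-1=-5
Sum=10


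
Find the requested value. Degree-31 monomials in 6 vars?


C(d+n-1,n-1)=C(36,5)=376992


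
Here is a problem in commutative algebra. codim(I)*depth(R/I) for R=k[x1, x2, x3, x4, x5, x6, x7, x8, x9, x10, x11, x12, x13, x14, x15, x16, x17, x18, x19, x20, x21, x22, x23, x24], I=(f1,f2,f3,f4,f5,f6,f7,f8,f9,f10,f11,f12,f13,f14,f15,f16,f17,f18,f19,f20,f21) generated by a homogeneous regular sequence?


codim=21, depth=dim(R/I)=24-21=3
Product=21*3=63


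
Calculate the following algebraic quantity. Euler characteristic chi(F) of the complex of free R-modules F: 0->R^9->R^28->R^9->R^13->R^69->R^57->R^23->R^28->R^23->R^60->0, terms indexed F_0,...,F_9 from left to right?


chi = sum (-1)^i * rank:
(-1)^0*9=9
(-1)^1*28=-28
(-1)^2*9=9
(-1)^3*13=-13
(-1)^4*69=69
(-1)^5*57=-57
(-1)^6*23=23
(-1)^7*28=-28
(-1)^8*23=23
(-1)^9*60=-60
chi=-53


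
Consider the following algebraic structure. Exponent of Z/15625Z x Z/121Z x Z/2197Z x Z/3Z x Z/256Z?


Exponent = lcm of the cyclic orders; pairwise coprime => product.
5^6*11^2*13^3*3^1*2^8=15625*121*2197*3*256=3190044000000


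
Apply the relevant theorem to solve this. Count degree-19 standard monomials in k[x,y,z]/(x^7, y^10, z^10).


Need i<7, j<10, k<10 with i+j+k=19.
For each i, j ranges over max(0,19-i-9)..min(9,19-i):
  i=0: j in [10,9] -> 0
  i=1: j in [9,9] -> 1
  i=2: j in [8,9] -> 2
  i=3: j in [7,9] -> 3
  i=4: j in [6,9] -> 4
  i=5: j in [5,9] -> 5
  i=6: j in [4,9] -> 6
H(19) = 0+1+2+3+4+5+6 = 21


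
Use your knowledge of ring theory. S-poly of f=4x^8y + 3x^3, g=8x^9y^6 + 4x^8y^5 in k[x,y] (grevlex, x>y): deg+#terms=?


LT(f)=4x^8y, LT(g)=8x^9y^6
lcm(LM)=x^9y^6
S(f,g) (scaled by 32 to clear denominators) = 8xy^5*f - 4*g = -16x^8y^5 + 24x^4y^5
2 terms, deg 13.
13+2=15


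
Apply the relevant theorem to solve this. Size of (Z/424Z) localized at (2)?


2-primary part: 424=2^3*53
Size=2^3=8


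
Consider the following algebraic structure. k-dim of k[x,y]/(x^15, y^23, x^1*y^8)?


k[x,y]/I, I = (x^15, y^23, x^1*y^8)
Rect: 15x23=345. Corner: (15-1)x(23-8)=210.
dim = 345-210 = 135


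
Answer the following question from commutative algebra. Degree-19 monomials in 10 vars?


C(d+n-1,n-1)=C(28,9)=6906900


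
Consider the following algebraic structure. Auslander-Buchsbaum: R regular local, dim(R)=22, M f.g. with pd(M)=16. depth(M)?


pd+depth=depth(R)=22
depth=22-16=6


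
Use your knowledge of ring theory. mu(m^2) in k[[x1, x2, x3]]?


C(n+d-1,d)=C(4,2)=6


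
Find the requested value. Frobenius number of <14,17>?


gcd(14,17)=1 => F=ab-a-b=14*17-14-17=238-31=207


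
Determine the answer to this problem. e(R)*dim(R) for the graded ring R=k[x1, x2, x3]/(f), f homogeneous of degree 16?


e(R)=deg(f)=16, dim(R)=3-1=2
e*dim=16*2=32


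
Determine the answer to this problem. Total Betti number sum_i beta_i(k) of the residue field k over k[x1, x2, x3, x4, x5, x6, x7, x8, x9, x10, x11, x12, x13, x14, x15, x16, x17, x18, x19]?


Koszul resolution: beta_i(k)=C(n,i), n=19
sum_i C(19,i) = 2^19 = 524288


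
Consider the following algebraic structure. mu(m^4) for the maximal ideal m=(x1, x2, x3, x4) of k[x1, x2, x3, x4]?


Graded Nakayama: mu(m^d) = dim_k (m^d/m^(d+1)) = #degree-4 monomials in 4 vars
C(n+d-1,d)=C(7,4)=35


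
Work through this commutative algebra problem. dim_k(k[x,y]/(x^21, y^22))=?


Basis: x^i*y^j, i<21, j<22
21*22=462


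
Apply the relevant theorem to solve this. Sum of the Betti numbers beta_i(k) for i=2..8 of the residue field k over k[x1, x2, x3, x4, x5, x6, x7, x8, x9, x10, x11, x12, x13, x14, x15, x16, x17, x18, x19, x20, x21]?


Koszul resolution: beta_i(k)=C(n,i), n=21
C(21,2)=210, C(21,3)=1330, C(21,4)=5985, C(21,5)=20349, C(21,6)=54264, C(21,7)=116280, C(21,8)=203490
Sum=401908


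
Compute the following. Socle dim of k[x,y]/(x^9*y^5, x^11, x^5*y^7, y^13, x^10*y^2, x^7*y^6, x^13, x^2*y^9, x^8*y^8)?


Socle = ann(m) = span of standard monomials u with x*u, y*u in I (staircase corners).
Redundant generators: x^13, x^8*y^8
Minimal generators: x^11, x^10*y^2, x^9*y^5, x^7*y^6, x^5*y^7, x^2*y^9, y^13
Corners: xy^12, x^4y^8, x^6y^6, x^8y^5, x^9y^4, x^10y
Socle dim=6


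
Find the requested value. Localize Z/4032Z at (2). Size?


2-primary part: 4032=2^6*63
Size=2^6=64


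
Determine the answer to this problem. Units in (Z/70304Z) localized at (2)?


Local ring = Z/32Z.
phi(32) = 2^4*(2-1) = 16


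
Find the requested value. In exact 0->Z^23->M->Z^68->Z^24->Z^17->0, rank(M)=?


Alt sum=0:
(-1)^0*23 + (-1)^1*? + (-1)^2*68 + (-1)^3*24 + (-1)^4*17=0
rank(M)=84


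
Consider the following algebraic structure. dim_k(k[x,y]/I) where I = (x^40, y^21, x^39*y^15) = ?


k[x,y]/I, I = (x^40, y^21, x^39*y^15)
Rect: 40x21=840. Corner: (40-39)x(21-15)=6.
dim = 840-6 = 834


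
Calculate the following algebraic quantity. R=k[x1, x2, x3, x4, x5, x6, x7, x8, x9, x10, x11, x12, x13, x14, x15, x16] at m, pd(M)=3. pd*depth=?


pd+depth=16
depth=16-3=13
pd*depth=3*13=39


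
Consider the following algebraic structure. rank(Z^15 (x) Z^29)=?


rank(M(x)N) = rank(M)*rank(N)
15*29 = 435


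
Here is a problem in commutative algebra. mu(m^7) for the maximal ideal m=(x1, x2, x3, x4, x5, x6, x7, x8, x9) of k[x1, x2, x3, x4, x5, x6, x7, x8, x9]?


Graded Nakayama: mu(m^d) = dim_k (m^d/m^(d+1)) = #degree-7 monomials in 9 vars
C(n+d-1,d)=C(15,7)=6435


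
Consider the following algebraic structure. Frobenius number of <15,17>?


gcd(15,17)=1 => F=ab-a-b=15*17-15-17=255-32=223


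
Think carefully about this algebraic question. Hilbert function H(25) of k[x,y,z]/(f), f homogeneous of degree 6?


C(27,2)-C(21,2)=351-210=141


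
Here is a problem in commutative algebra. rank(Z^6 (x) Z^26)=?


rank(M(x)N) = rank(M)*rank(N)
6*26 = 156


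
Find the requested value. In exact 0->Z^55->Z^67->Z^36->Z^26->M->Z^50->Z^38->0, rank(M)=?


Alt sum=0:
(-1)^0*55 + (-1)^1*67 + (-1)^2*36 + (-1)^3*26 + (-1)^4*? + (-1)^5*50 + (-1)^6*38=0
rank(M)=14


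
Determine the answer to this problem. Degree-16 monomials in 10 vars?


C(d+n-1,n-1)=C(25,9)=2042975


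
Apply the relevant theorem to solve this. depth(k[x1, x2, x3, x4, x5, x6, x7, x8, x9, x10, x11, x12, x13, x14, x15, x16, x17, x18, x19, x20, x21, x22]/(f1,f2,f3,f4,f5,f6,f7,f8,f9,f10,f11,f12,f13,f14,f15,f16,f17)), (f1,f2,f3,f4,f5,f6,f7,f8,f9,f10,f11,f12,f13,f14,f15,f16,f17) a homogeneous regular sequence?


depth(R)=22
depth(R/I)=22-17=5


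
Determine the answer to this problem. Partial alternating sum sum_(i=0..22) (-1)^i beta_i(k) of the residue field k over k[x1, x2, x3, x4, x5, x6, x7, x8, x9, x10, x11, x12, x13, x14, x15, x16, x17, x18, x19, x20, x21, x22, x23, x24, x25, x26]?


Koszul resolution: beta_i(k)=C(n,i), n=26
sum_(i=0..p) (-1)^i C(n,i) = (-1)^p C(n-1,p)
(-1)^22*C(25,22) = (-1)^22*2300 = 2300


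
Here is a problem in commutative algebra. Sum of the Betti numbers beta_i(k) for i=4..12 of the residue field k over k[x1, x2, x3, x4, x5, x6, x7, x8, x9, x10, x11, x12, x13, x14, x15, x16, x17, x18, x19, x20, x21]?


Koszul resolution: beta_i(k)=C(n,i), n=21
C(21,4)=5985, C(21,5)=20349, C(21,6)=54264, C(21,7)=116280, C(21,8)=203490, C(21,9)=293930, C(21,10)=352716, C(21,11)=352716, C(21,12)=293930
Sum=1693660


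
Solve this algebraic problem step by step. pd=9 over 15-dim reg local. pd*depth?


pd+depth=15
depth=15-9=6
pd*depth=9*6=54


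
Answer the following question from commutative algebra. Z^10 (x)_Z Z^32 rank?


rank(M(x)N) = rank(M)*rank(N)
10*32 = 320


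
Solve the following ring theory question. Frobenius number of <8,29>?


gcd(8,29)=1 => F=ab-a-b=8*29-8-29=232-37=195


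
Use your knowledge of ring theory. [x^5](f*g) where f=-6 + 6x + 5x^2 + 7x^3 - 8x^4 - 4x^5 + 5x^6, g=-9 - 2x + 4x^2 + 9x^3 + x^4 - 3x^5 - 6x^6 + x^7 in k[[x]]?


[x^5] = sum a_i*b_j, i+j=5
  -6*-3=18
  6*1=6
  5*9=45
  7*4=28
  -8*-2=16
  -4*-9=36
Sum=149


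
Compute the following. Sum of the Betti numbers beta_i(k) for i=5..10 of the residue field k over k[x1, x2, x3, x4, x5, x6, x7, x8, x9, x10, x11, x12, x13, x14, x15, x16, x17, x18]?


Koszul resolution: beta_i(k)=C(n,i), n=18
C(18,5)=8568, C(18,6)=18564, C(18,7)=31824, C(18,8)=43758, C(18,9)=48620, C(18,10)=43758
Sum=195092


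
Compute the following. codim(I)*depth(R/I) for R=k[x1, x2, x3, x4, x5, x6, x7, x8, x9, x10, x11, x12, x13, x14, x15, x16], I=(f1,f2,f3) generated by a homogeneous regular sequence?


codim=3, depth=dim(R/I)=16-3=13
Product=3*13=39


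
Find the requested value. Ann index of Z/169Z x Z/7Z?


Exponent = lcm of the cyclic orders; pairwise coprime => product.
13^2*7^1=169*7=1183


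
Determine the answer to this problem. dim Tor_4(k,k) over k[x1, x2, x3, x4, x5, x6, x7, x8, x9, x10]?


Koszul: C(n,i)=C(10,4)=210


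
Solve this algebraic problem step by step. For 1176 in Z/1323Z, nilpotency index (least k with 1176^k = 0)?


1176^k mod 1323:
k=1: 1176
k=2: 441
k=3: 0
First zero at k = 3


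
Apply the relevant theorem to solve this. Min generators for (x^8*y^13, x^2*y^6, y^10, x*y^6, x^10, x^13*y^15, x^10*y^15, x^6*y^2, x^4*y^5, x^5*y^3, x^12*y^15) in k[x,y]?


Remove redundant (divisible by others).
x^10*y^15 redundant.
x^13*y^15 redundant.
x^8*y^13 redundant.
x^12*y^15 redundant.
x^2*y^6 redundant.
Min: x^10, x^6*y^2, x^5*y^3, x^4*y^5, x*y^6, y^10
Count=6


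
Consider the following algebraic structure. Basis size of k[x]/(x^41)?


Basis: 1,x,...,x^40
dim=41


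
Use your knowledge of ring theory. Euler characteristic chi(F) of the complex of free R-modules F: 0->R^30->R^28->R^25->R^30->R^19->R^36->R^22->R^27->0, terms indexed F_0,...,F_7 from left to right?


chi = sum (-1)^i * rank:
(-1)^0*30=30
(-1)^1*28=-28
(-1)^2*25=25
(-1)^3*30=-30
(-1)^4*19=19
(-1)^5*36=-36
(-1)^6*22=22
(-1)^7*27=-27
chi=-25


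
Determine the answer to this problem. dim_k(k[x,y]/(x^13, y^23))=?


Basis: x^i*y^j, i<13, j<23
13*23=299


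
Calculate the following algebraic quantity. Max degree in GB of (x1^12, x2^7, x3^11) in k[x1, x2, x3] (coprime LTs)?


Pure powers, coprime LTs => already GB.
Degrees: 12, 7, 11
Max=12


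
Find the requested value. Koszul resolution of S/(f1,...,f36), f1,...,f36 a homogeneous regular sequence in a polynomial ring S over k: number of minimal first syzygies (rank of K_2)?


Regular sequence => Koszul complex is the minimal free resolution.
Syz_1 minimally generated by Koszul relations f_i*e_j - f_j*e_i (i<j): mu(Syz_1) = beta_2 = C(m,2) = m(m-1)/2
m=36
36*35/2 = 630


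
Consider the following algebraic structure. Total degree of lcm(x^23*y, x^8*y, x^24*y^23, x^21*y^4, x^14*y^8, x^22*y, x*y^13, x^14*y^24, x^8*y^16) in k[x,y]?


lcm = componentwise max:
x: max(23,8,24,21,14,22,1,14,8)=24
y: max(1,1,23,4,8,1,13,24,16)=24
Total=24+24=48


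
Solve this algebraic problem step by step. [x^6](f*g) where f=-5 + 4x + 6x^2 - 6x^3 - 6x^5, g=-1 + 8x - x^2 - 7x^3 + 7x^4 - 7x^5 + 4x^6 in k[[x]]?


[x^6] = sum a_i*b_j, i+j=6
  -5*4=-20
  4*-7=-28
  6*7=42
  -6*-7=42
  -6*8=-48
Sum=-12


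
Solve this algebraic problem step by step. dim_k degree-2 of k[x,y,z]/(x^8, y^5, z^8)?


Need i<8, j<5, k<8 with i+j+k=2.
For each i, j ranges over max(0,2-i-7)..min(4,2-i):
  i=0: j in [0,2] -> 3
  i=1: j in [0,1] -> 2
  i=2: j in [0,0] -> 1
H(2) = 3+2+1 = 6


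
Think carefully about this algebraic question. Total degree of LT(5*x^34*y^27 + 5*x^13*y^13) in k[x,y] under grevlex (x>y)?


LT: 5*x^34*y^27
deg_x=34, deg_y=27
Total=34+27=61


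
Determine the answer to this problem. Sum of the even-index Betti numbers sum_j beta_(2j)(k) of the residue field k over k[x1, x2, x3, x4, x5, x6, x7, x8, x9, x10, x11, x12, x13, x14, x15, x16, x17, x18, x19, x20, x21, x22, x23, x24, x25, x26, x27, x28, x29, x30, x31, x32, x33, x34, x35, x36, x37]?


Koszul resolution: beta_i(k)=C(n,i), n=37
sum_even C(37,i) = 2^(n-1) = 2^36 = 68719476736


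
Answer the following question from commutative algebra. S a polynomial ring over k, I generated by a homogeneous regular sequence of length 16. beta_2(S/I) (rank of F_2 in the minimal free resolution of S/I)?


Regular sequence => Koszul complex is the minimal free resolution.
Syz_1 minimally generated by Koszul relations f_i*e_j - f_j*e_i (i<j): mu(Syz_1) = beta_2 = C(m,2) = m(m-1)/2
m=16
16*15/2 = 120


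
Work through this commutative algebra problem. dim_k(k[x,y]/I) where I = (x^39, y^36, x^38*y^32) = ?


k[x,y]/I, I = (x^39, y^36, x^38*y^32)
Rect: 39x36=1404. Corner: (39-38)x(36-32)=4.
dim = 1404-4 = 1400


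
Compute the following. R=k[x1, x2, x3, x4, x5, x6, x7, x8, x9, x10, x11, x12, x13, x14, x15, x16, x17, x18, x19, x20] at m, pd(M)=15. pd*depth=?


pd+depth=20
depth=20-15=5
pd*depth=15*5=75


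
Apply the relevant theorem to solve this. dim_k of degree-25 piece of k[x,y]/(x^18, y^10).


k[x,y], I = (x^18, y^10), d = 25
Need i < 18 and d-i < 10.
Range: 16 <= i <= 17.
H(25) = 2


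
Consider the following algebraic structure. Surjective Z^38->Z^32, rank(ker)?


rank(ker) = 38-32 = 6


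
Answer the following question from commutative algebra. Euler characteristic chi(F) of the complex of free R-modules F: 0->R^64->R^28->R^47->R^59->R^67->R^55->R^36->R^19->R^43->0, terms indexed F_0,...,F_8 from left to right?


chi = sum (-1)^i * rank:
(-1)^0*64=64
(-1)^1*28=-28
(-1)^2*47=47
(-1)^3*59=-59
(-1)^4*67=67
(-1)^5*55=-55
(-1)^6*36=36
(-1)^7*19=-19
(-1)^8*43=43
chi=96


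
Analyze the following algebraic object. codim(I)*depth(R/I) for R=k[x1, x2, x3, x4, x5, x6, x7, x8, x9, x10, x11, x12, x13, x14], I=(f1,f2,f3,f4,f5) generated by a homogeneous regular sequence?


codim=5, depth=dim(R/I)=14-5=9
Product=5*9=45


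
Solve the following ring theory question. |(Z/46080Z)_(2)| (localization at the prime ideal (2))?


2-primary part: 46080=2^10*45
Size=2^10=1024


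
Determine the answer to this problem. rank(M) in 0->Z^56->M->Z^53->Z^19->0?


Alt sum=0:
(-1)^0*56 + (-1)^1*? + (-1)^2*53 + (-1)^3*19=0
rank(M)=90


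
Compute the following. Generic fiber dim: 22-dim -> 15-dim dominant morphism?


dim(fiber)=dim(X)-dim(Y)=22-15=7


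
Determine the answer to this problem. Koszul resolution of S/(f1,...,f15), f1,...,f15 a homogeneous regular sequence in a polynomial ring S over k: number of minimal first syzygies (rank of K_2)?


Regular sequence => Koszul complex is the minimal free resolution.
Syz_1 minimally generated by Koszul relations f_i*e_j - f_j*e_i (i<j): mu(Syz_1) = beta_2 = C(m,2) = m(m-1)/2
m=15
15*14/2 = 105


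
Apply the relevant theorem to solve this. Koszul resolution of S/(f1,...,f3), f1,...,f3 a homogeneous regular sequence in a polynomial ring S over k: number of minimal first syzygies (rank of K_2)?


Regular sequence => Koszul complex is the minimal free resolution.
Syz_1 minimally generated by Koszul relations f_i*e_j - f_j*e_i (i<j): mu(Syz_1) = beta_2 = C(m,2) = m(m-1)/2
m=3
3*2/2 = 3


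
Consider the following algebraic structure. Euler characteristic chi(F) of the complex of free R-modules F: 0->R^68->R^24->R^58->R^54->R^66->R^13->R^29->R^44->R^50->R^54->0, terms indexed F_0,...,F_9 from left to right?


chi = sum (-1)^i * rank:
(-1)^0*68=68
(-1)^1*24=-24
(-1)^2*58=58
(-1)^3*54=-54
(-1)^4*66=66
(-1)^5*13=-13
(-1)^6*29=29
(-1)^7*44=-44
(-1)^8*50=50
(-1)^9*54=-54
chi=82


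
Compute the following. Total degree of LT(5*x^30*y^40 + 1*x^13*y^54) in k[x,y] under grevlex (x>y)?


LT: 5*x^30*y^40
deg_x=30, deg_y=40
Total=30+40=70


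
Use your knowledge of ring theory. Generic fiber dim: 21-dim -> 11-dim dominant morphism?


dim(fiber)=dim(X)-dim(Y)=21-11=10


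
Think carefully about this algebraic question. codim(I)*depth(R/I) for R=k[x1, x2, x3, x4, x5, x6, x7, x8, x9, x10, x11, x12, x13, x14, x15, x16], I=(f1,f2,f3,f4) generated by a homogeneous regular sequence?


codim=4, depth=dim(R/I)=16-4=12
Product=4*12=48


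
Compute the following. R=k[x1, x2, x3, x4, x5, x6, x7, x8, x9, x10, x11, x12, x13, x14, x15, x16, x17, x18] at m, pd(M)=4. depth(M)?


pd+depth=depth(R)=18
depth=18-4=14


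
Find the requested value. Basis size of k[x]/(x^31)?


Basis: 1,x,...,x^30
dim=31


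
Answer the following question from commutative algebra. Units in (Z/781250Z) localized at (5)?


Local ring = Z/390625Z.
phi(390625) = 5^7*(5-1) = 312500


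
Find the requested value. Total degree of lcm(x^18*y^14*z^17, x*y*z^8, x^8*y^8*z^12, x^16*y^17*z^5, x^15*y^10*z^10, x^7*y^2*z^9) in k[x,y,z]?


lcm = componentwise max:
x: max(18,1,8,16,15,7)=18
y: max(14,1,8,17,10,2)=17
z: max(17,8,12,5,10,9)=17
Total=18+17+17=52


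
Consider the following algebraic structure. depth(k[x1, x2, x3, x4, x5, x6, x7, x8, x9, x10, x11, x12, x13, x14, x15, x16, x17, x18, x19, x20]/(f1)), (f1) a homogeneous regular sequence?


depth(R)=20
depth(R/I)=20-1=19


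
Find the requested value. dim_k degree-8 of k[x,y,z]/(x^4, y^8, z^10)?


Need i<4, j<8, k<10 with i+j+k=8.
For each i, j ranges over max(0,8-i-9)..min(7,8-i):
  i=0: j in [0,7] -> 8
  i=1: j in [0,7] -> 8
  i=2: j in [0,6] -> 7
  i=3: j in [0,5] -> 6
H(8) = 8+8+7+6 = 29


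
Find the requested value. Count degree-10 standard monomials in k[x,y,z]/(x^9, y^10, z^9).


Need i<9, j<10, k<9 with i+j+k=10.
For each i, j ranges over max(0,10-i-8)..min(9,10-i):
  i=0: j in [2,9] -> 8
  i=1: j in [1,9] -> 9
  i=2: j in [0,8] -> 9
  i=3: j in [0,7] -> 8
  i=4: j in [0,6] -> 7
  i=5: j in [0,5] -> 6
  i=6: j in [0,4] -> 5
  i=7: j in [0,3] -> 4
  i=8: j in [0,2] -> 3
H(10) = 8+9+9+8+7+6+5+4+3 = 59


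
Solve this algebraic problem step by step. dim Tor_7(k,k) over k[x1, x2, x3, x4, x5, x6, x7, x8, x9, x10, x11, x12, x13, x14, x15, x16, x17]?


Koszul: C(n,i)=C(17,7)=19448


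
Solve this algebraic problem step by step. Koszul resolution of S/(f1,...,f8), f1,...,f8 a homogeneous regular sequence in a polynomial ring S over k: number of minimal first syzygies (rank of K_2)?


Regular sequence => Koszul complex is the minimal free resolution.
Syz_1 minimally generated by Koszul relations f_i*e_j - f_j*e_i (i<j): mu(Syz_1) = beta_2 = C(m,2) = m(m-1)/2
m=8
8*7/2 = 28


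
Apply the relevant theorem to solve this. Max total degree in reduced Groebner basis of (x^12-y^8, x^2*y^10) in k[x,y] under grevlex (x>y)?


LT(f1)=x^12, LT(f2)=x^2y^10, lcm=x^12y^10
S(f1,f2) = y^10*f1 - x^10*f2 = -y^18
Reduced GB = {f1, f2, y^18}; degrees 12, 12, 18
Max = 18


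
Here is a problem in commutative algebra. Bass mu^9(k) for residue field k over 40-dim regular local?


C(n,i)=C(40,9)=273438880


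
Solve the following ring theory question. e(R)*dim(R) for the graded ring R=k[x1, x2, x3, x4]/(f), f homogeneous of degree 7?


e(R)=deg(f)=7, dim(R)=4-1=3
e*dim=7*3=21


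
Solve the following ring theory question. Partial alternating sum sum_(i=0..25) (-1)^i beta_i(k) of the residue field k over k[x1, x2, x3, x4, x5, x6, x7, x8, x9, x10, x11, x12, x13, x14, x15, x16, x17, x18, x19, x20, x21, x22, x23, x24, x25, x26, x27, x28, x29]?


Koszul resolution: beta_i(k)=C(n,i), n=29
sum_(i=0..p) (-1)^i C(n,i) = (-1)^p C(n-1,p)
(-1)^25*C(28,25) = (-1)^25*3276 = -3276


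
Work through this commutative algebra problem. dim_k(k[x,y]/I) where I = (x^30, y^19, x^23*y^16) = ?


k[x,y]/I, I = (x^30, y^19, x^23*y^16)
Rect: 30x19=570. Corner: (30-23)x(19-16)=21.
dim = 570-21 = 549


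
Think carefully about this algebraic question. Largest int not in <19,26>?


gcd(19,26)=1 => F=ab-a-b=19*26-19-26=494-45=449


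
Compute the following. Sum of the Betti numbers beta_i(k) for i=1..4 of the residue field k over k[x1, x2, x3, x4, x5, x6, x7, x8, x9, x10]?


Koszul resolution: beta_i(k)=C(n,i), n=10
C(10,1)=10, C(10,2)=45, C(10,3)=120, C(10,4)=210
Sum=385


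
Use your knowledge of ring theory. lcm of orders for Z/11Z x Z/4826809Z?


Exponent = lcm of the cyclic orders; pairwise coprime => product.
11^1*13^6=11*4826809=53094899


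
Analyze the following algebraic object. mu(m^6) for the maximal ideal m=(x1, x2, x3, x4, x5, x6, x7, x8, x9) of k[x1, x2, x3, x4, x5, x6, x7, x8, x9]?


Graded Nakayama: mu(m^d) = dim_k (m^d/m^(d+1)) = #degree-6 monomials in 9 vars
C(n+d-1,d)=C(14,6)=3003


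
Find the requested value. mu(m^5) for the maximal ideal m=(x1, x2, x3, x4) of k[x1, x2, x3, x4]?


Graded Nakayama: mu(m^d) = dim_k (m^d/m^(d+1)) = #degree-5 monomials in 4 vars
C(n+d-1,d)=C(8,5)=56


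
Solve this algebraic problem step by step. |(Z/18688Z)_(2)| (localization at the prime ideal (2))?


2-primary part: 18688=2^8*73
Size=2^8=256


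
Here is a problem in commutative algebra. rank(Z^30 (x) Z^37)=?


rank(M(x)N) = rank(M)*rank(N)
30*37 = 1110


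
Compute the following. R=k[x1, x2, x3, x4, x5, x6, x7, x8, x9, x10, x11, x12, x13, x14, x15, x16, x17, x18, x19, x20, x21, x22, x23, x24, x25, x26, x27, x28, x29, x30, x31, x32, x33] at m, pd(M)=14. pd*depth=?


pd+depth=33
depth=33-14=19
pd*depth=14*19=266


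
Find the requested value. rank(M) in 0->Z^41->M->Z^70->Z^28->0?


Alt sum=0:
(-1)^0*41 + (-1)^1*? + (-1)^2*70 + (-1)^3*28=0
rank(M)=83


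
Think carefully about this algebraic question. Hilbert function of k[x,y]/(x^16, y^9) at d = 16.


k[x,y], I = (x^16, y^9), d = 16
Need i < 16 and d-i < 9.
Range: 8 <= i <= 15.
H(16) = 8


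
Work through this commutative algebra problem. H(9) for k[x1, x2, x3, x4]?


C(d+n-1,n-1)=C(12,3)=220


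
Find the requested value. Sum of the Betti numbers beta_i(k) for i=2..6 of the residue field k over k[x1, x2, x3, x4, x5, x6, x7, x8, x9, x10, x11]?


Koszul resolution: beta_i(k)=C(n,i), n=11
C(11,2)=55, C(11,3)=165, C(11,4)=330, C(11,5)=462, C(11,6)=462
Sum=1474


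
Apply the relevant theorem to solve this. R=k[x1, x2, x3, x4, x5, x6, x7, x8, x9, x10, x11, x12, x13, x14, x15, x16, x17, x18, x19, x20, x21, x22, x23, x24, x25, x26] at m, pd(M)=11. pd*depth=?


pd+depth=26
depth=26-11=15
pd*depth=11*15=165


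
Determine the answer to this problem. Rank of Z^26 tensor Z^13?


rank(M(x)N) = rank(M)*rank(N)
26*13 = 338


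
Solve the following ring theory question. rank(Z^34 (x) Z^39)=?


rank(M(x)N) = rank(M)*rank(N)
34*39 = 1326


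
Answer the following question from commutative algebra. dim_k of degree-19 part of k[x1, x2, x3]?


C(d+n-1,n-1)=C(21,2)=210


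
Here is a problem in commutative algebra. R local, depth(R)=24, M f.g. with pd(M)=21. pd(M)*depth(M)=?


pd+depth=24
depth=24-21=3
pd*depth=21*3=63


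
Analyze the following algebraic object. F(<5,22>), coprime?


gcd(5,22)=1 => F=ab-a-b=5*22-5-22=110-27=83


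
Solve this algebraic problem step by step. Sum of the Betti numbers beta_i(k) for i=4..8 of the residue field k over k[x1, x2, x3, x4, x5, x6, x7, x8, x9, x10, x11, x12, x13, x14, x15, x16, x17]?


Koszul resolution: beta_i(k)=C(n,i), n=17
C(17,4)=2380, C(17,5)=6188, C(17,6)=12376, C(17,7)=19448, C(17,8)=24310
Sum=64702


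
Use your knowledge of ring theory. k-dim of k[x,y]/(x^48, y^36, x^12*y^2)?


k[x,y]/I, I = (x^48, y^36, x^12*y^2)
Rect: 48x36=1728. Corner: (48-12)x(36-2)=1224.
dim = 1728-1224 = 504


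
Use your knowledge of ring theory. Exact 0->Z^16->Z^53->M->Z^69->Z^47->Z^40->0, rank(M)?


Alt sum=0:
(-1)^0*16 + (-1)^1*53 + (-1)^2*? + (-1)^3*69 + (-1)^4*47 + (-1)^5*40=0
rank(M)=99


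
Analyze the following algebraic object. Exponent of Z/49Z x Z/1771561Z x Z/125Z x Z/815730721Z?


Exponent = lcm of the cyclic orders; pairwise coprime => product.
7^2*11^6*5^3*13^8=49*1771561*125*815730721=8851339982431071125


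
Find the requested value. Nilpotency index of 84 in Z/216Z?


84^k mod 216:
k=1: 84
k=2: 144
k=3: 0
First zero at k = 3


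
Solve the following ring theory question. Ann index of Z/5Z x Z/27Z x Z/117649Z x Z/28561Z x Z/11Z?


Exponent = lcm of the cyclic orders; pairwise coprime => product.
5^1*3^3*7^6*13^4*11^1=5*27*117649*28561*11=4989857037165


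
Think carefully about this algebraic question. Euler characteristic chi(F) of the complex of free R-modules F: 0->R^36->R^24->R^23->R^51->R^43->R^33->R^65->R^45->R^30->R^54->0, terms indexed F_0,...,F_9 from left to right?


chi = sum (-1)^i * rank:
(-1)^0*36=36
(-1)^1*24=-24
(-1)^2*23=23
(-1)^3*51=-51
(-1)^4*43=43
(-1)^5*33=-33
(-1)^6*65=65
(-1)^7*45=-45
(-1)^8*30=30
(-1)^9*54=-54
chi=-10


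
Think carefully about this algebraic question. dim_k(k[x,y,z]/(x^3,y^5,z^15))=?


Basis: x^iy^jz^k, i<3,j<5,k<15
3*5*15=225


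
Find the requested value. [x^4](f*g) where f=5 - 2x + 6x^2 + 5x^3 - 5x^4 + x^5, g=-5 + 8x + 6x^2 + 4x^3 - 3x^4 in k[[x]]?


[x^4] = sum a_i*b_j, i+j=4
  5*-3=-15
  -2*4=-8
  6*6=36
  5*8=40
  -5*-5=25
Sum=78


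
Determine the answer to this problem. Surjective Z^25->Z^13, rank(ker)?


rank(ker) = 25-13 = 12


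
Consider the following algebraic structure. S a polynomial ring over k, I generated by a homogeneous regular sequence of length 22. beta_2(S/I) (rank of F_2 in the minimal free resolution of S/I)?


Regular sequence => Koszul complex is the minimal free resolution.
Syz_1 minimally generated by Koszul relations f_i*e_j - f_j*e_i (i<j): mu(Syz_1) = beta_2 = C(m,2) = m(m-1)/2
m=22
22*21/2 = 231


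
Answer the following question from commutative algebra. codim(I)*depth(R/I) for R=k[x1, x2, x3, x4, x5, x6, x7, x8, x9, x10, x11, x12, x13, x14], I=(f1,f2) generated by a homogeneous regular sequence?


codim=2, depth=dim(R/I)=14-2=12
Product=2*12=24


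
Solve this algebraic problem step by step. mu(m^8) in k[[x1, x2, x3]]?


C(n+d-1,d)=C(10,8)=45


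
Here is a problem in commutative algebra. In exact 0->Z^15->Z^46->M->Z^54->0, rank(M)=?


Alt sum=0:
(-1)^0*15 + (-1)^1*46 + (-1)^2*? + (-1)^3*54=0
rank(M)=85


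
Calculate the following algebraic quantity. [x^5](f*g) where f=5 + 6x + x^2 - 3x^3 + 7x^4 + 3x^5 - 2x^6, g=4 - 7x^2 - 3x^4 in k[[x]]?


[x^5] = sum a_i*b_j, i+j=5
  6*-3=-18
  -3*-7=21
  3*4=12
Sum=15


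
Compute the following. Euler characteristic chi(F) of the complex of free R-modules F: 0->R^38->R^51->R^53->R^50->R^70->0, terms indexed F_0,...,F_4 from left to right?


chi = sum (-1)^i * rank:
(-1)^0*38=38
(-1)^1*51=-51
(-1)^2*53=53
(-1)^3*50=-50
(-1)^4*70=70
chi=60


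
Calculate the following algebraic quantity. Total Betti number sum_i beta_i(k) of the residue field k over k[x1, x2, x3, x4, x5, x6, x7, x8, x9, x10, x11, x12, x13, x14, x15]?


Koszul resolution: beta_i(k)=C(n,i), n=15
sum_i C(15,i) = 2^15 = 32768


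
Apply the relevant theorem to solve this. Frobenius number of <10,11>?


gcd(10,11)=1 => F=ab-a-b=10*11-10-11=110-21=89


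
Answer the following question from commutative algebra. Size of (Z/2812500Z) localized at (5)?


5-primary part: 2812500=5^7*36
Size=5^7=78125


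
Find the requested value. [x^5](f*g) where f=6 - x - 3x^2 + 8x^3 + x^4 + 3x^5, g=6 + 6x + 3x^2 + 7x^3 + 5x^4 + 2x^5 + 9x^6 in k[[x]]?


[x^5] = sum a_i*b_j, i+j=5
  6*2=12
  -1*5=-5
  -3*7=-21
  8*3=24
  1*6=6
  3*6=18
Sum=34


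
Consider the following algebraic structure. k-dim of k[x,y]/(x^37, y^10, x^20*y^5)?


k[x,y]/I, I = (x^37, y^10, x^20*y^5)
Rect: 37x10=370. Corner: (37-20)x(10-5)=85.
dim = 370-85 = 285


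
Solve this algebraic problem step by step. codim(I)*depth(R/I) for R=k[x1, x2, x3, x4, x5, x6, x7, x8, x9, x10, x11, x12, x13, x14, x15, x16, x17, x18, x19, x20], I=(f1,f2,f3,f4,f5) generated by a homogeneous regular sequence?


codim=5, depth=dim(R/I)=20-5=15
Product=5*15=75


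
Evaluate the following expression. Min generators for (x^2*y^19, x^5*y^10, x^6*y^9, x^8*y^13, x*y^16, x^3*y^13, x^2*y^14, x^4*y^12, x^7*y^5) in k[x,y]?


Remove redundant (divisible by others).
x^8*y^13 redundant.
x^2*y^19 redundant.
Min: x^7*y^5, x^6*y^9, x^5*y^10, x^4*y^12, x^3*y^13, x^2*y^14, x*y^16
Count=7


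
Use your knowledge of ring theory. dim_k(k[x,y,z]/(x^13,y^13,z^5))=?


Basis: x^iy^jz^k, i<13,j<13,k<5
13*13*5=845


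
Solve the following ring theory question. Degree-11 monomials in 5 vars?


C(d+n-1,n-1)=C(15,4)=1365


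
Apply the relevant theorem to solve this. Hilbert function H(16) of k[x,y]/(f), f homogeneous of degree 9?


H(t)=d for t>=d-1.
d=9, t=16
H(16)=9


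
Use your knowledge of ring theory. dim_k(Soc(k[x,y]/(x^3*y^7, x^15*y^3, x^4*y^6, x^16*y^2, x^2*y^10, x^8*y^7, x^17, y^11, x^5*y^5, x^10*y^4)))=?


Socle = ann(m) = span of standard monomials u with x*u, y*u in I (staircase corners).
Redundant generators: x^8*y^7
Minimal generators: x^17, x^16*y^2, x^15*y^3, x^10*y^4, x^5*y^5, x^4*y^6, x^3*y^7, x^2*y^10, y^11
Corners: xy^10, x^2y^9, x^3y^6, x^4y^5, x^9y^4, x^14y^3, x^15y^2, x^16y
Socle dim=8


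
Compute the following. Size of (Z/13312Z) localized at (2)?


2-primary part: 13312=2^10*13
Size=2^10=1024


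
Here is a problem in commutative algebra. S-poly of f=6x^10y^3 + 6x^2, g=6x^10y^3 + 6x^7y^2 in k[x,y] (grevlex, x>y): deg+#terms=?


LT(f)=6x^10y^3, LT(g)=6x^10y^3
lcm(LM)=x^10y^3
S(f,g) (scaled by 36 to clear denominators) = 6*f - 6*g = -36x^7y^2 + 36x^2
2 terms, deg 9.
9+2=11


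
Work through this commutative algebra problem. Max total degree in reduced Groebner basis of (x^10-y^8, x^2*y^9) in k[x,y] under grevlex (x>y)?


LT(f1)=x^10, LT(f2)=x^2y^9, lcm=x^10y^9
S(f1,f2) = y^9*f1 - x^8*f2 = -y^17
Reduced GB = {f1, f2, y^17}; degrees 10, 11, 17
Max = 17


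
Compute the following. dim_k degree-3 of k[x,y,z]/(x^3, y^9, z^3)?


Need i<3, j<9, k<3 with i+j+k=3.
For each i, j ranges over max(0,3-i-2)..min(8,3-i):
  i=0: j in [1,3] -> 3
  i=1: j in [0,2] -> 3
  i=2: j in [0,1] -> 2
H(3) = 3+3+2 = 8


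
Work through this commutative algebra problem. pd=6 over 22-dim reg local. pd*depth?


pd+depth=22
depth=22-6=16
pd*depth=6*16=96


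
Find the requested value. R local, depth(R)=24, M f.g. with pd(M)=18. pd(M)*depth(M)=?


pd+depth=24
depth=24-18=6
pd*depth=18*6=108


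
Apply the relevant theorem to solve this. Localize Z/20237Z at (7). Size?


7-primary part: 20237=7^3*59
Size=7^3=343


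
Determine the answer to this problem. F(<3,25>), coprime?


gcd(3,25)=1 => F=ab-a-b=3*25-3-25=75-28=47


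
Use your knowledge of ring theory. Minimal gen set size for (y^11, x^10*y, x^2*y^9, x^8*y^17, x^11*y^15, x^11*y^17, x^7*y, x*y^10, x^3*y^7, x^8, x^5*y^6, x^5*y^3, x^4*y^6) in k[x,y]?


Remove redundant (divisible by others).
x^5*y^6 redundant.
x^11*y^17 redundant.
x^11*y^15 redundant.
x^10*y redundant.
x^8*y^17 redundant.
Min: x^8, x^7*y, x^5*y^3, x^4*y^6, x^3*y^7, x^2*y^9, x*y^10, y^11
Count=8


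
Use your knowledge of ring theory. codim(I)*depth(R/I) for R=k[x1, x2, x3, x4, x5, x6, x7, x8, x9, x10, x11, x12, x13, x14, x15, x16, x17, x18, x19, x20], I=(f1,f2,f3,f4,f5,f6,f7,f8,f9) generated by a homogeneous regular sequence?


codim=9, depth=dim(R/I)=20-9=11
Product=9*11=99


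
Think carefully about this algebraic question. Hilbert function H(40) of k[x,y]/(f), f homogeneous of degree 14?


H(t)=d for t>=d-1.
d=14, t=40
H(40)=14


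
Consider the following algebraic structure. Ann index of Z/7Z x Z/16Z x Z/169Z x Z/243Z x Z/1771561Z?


Exponent = lcm of the cyclic orders; pairwise coprime => product.
7^1*2^4*13^2*3^5*11^6=7*16*169*243*1771561=8148301905744


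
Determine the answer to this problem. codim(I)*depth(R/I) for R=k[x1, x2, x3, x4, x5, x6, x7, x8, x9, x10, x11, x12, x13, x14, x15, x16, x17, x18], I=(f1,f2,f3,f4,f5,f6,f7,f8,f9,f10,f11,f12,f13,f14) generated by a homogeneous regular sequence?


codim=14, depth=dim(R/I)=18-14=4
Product=14*4=56


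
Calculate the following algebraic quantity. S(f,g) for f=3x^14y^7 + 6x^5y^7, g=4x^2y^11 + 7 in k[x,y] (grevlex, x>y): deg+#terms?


LT(f)=3x^14y^7, LT(g)=4x^2y^11
lcm(LM)=x^14y^11
S(f,g) (scaled by 12 to clear denominators) = 4y^4*f - 3x^12*g = 24x^5y^11 - 21x^12
2 terms, deg 16.
16+2=18


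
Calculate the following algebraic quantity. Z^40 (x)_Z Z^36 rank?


rank(M(x)N) = rank(M)*rank(N)
40*36 = 1440


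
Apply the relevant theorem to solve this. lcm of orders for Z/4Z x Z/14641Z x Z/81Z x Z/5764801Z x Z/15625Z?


Exponent = lcm of the cyclic orders; pairwise coprime => product.
2^2*11^4*3^4*7^8*5^6=4*14641*81*5764801*15625=427287410420062500


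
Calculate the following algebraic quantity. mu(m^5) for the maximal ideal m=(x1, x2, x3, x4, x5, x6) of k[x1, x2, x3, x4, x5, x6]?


Graded Nakayama: mu(m^d) = dim_k (m^d/m^(d+1)) = #degree-5 monomials in 6 vars
C(n+d-1,d)=C(10,5)=252


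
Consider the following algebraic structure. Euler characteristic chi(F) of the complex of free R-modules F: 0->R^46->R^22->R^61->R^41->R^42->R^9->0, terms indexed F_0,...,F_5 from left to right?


chi = sum (-1)^i * rank:
(-1)^0*46=46
(-1)^1*22=-22
(-1)^2*61=61
(-1)^3*41=-41
(-1)^4*42=42
(-1)^5*9=-9
chi=77


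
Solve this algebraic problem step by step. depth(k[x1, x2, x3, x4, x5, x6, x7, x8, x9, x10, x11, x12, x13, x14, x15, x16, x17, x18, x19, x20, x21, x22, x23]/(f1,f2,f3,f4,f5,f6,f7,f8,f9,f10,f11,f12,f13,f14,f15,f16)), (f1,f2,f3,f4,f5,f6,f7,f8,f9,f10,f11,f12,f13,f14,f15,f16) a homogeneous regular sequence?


depth(R)=23
depth(R/I)=23-16=7


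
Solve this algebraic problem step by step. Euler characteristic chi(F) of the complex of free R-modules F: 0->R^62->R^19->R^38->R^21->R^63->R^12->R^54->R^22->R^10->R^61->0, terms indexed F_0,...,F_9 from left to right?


chi = sum (-1)^i * rank:
(-1)^0*62=62
(-1)^1*19=-19
(-1)^2*38=38
(-1)^3*21=-21
(-1)^4*63=63
(-1)^5*12=-12
(-1)^6*54=54
(-1)^7*22=-22
(-1)^8*10=10
(-1)^9*61=-61
chi=92


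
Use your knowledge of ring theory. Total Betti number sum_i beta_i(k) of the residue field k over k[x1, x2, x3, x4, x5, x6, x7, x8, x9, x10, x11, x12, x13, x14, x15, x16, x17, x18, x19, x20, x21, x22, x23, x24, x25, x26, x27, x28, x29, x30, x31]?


Koszul resolution: beta_i(k)=C(n,i), n=31
sum_i C(31,i) = 2^31 = 2147483648


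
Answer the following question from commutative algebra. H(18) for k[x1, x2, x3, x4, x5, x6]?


C(d+n-1,n-1)=C(23,5)=33649


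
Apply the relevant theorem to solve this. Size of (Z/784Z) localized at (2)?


2-primary part: 784=2^4*49
Size=2^4=16


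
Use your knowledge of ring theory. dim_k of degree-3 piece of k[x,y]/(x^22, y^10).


k[x,y], I = (x^22, y^10), d = 3
Need i < 22 and d-i < 10.
Range: 0 <= i <= 3.
H(3) = 4


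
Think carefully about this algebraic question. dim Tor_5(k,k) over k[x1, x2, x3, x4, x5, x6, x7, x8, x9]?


Koszul: C(n,i)=C(9,5)=126


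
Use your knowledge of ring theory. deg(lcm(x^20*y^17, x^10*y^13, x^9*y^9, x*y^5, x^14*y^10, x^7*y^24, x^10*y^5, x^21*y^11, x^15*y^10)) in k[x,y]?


lcm = componentwise max:
x: max(20,10,9,1,14,7,10,21,15)=21
y: max(17,13,9,5,10,24,5,11,10)=24
Total=21+24=45


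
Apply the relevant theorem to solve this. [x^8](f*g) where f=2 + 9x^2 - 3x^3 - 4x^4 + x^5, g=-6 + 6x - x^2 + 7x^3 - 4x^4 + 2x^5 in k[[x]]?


[x^8] = sum a_i*b_j, i+j=8
  -3*2=-6
  -4*-4=16
  1*7=7
Sum=17


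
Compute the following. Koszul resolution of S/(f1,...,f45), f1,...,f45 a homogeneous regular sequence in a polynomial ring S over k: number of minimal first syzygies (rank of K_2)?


Regular sequence => Koszul complex is the minimal free resolution.
Syz_1 minimally generated by Koszul relations f_i*e_j - f_j*e_i (i<j): mu(Syz_1) = beta_2 = C(m,2) = m(m-1)/2
m=45
45*44/2 = 990


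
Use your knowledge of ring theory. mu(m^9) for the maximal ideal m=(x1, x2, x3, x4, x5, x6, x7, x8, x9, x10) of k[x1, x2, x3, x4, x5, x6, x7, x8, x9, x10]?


Graded Nakayama: mu(m^d) = dim_k (m^d/m^(d+1)) = #degree-9 monomials in 10 vars
C(n+d-1,d)=C(18,9)=48620


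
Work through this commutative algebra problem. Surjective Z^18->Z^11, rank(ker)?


rank(ker) = 18-11 = 7


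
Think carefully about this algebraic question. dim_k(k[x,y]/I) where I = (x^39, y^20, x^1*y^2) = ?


k[x,y]/I, I = (x^39, y^20, x^1*y^2)
Rect: 39x20=780. Corner: (39-1)x(20-2)=684.
dim = 780-684 = 96


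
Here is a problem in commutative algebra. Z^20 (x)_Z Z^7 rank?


rank(M(x)N) = rank(M)*rank(N)
20*7 = 140


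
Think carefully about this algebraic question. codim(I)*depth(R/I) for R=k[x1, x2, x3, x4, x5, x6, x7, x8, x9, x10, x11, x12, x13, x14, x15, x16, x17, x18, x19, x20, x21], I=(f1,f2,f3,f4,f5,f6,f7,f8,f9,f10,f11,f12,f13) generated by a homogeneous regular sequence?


codim=13, depth=dim(R/I)=21-13=8
Product=13*8=104
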